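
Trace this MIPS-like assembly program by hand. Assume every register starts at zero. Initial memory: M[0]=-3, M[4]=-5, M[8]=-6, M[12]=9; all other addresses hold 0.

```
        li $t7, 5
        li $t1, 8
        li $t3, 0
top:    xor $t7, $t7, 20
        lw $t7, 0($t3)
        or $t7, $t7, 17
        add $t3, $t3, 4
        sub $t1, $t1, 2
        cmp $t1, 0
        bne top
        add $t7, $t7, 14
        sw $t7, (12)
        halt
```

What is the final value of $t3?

after li $t7, 5: $t7=5
after li $t1, 8: $t1=8
after li $t3, 0: $t3=0
after xor $t7, $t7, 20: $t7=5^20=17
after lw $t7, 0($t3): $t7=M[0]=-3
after or $t7, $t7, 17: $t7=(-3)|17=-3
after add $t3, $t3, 4: $t3=0+4=4
after sub $t1, $t1, 2: $t1=8-2=6
cmp $t1, 0  (cmp 6,0)
bne top: taken
after xor $t7, $t7, 20: $t7=(-3)^20=-23
after lw $t7, 0($t3): $t7=M[4]=-5
after or $t7, $t7, 17: $t7=(-5)|17=-5
after add $t3, $t3, 4: $t3=4+4=8
after sub $t1, $t1, 2: $t1=6-2=4
cmp $t1, 0  (cmp 4,0)
bne top: taken
after xor $t7, $t7, 20: $t7=(-5)^20=-17
after lw $t7, 0($t3): $t7=M[8]=-6
after or $t7, $t7, 17: $t7=(-6)|17=-5
after add $t3, $t3, 4: $t3=8+4=12
after sub $t1, $t1, 2: $t1=4-2=2
cmp $t1, 0  (cmp 2,0)
bne top: taken
after xor $t7, $t7, 20: $t7=(-5)^20=-17
after lw $t7, 0($t3): $t7=M[12]=9
after or $t7, $t7, 17: $t7=9|17=25
after add $t3, $t3, 4: $t3=12+4=16
after sub $t1, $t1, 2: $t1=2-2=0
cmp $t1, 0  (cmp 0,0)
bne top: not taken
after add $t7, $t7, 14: $t7=25+14=39
sw $t7, (12) → M[12]=39
halt.

16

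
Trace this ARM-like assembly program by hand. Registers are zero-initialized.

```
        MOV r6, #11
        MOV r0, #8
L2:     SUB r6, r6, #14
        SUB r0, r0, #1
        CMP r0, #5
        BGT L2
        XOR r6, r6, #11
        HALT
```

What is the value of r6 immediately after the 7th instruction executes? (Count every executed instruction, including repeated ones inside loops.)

after MOV r6, #11: r6=11
after MOV r0, #8: r0=8
after SUB r6, r6, #14: r6=11-14=-3
after SUB r0, r0, #1: r0=8-1=7
CMP r0, #5  (cmp 7,5)
BGT L2: taken
after SUB r6, r6, #14: r6=(-3)-14=-17
After step 7: r6 = -17.

-17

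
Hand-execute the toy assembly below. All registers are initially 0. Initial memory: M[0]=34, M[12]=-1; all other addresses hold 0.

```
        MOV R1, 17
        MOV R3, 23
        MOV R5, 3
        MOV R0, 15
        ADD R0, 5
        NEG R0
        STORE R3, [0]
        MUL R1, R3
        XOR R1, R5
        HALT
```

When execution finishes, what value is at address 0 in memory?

R1=17
R3=23
R5=3
R0=15
R0=15+5=20
R0=-(20)=-20
STORE R3, [0] → M[0]=23
R1=17*23=391
R1=391^3=388
halt.

23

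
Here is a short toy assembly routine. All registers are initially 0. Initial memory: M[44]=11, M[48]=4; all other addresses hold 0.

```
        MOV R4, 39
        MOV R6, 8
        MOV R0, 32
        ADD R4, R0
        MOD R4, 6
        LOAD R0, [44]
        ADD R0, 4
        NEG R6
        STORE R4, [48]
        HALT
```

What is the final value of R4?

MOV R4, 39 → R4=39
MOV R6, 8 → R6=8
MOV R0, 32 → R0=32
ADD R4, R0 → R4=39+32=71
MOD R4, 6 → R4=71%6=5
LOAD R0, [44] → R0=M[44]=11
ADD R0, 4 → R0=11+4=15
NEG R6 → R6=-(8)=-8
STORE R4, [48] → M[48]=5
halt.

5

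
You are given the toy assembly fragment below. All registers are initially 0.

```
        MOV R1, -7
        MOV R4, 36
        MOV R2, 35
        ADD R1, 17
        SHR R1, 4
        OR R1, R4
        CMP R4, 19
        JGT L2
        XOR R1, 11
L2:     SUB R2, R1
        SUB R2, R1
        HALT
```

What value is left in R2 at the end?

MOV R1, -7 → R1=-7
MOV R4, 36 → R4=36
MOV R2, 35 → R2=35
ADD R1, 17 → R1=(-7)+17=10
SHR R1, 4 → R1=10>>4=0
OR R1, R4 → R1=0|36=36
CMP R4, 19  (cmp 36,19)
JGT L2: taken
SUB R2, R1 → R2=35-36=-1
SUB R2, R1 → R2=(-1)-36=-37
halt.

-37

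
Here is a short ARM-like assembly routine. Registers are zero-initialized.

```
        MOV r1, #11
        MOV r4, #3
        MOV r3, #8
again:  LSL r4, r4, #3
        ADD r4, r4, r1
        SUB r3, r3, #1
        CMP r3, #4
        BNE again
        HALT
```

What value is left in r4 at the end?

18723

r1=11
r4=3
r3=8
r4=3<<3=24
r4=24+11=35
r3=8-1=7
CMP r3, #4  (cmp 7,4)
BNE again: taken
r4=35<<3=280
r4=280+11=291
r3=7-1=6
CMP r3, #4  (cmp 6,4)
BNE again: taken
r4=291<<3=2328
r4=2328+11=2339
r3=6-1=5
CMP r3, #4  (cmp 5,4)
BNE again: taken
r4=2339<<3=18712
r4=18712+11=18723
r3=5-1=4
CMP r3, #4  (cmp 4,4)
BNE again: not taken
halt.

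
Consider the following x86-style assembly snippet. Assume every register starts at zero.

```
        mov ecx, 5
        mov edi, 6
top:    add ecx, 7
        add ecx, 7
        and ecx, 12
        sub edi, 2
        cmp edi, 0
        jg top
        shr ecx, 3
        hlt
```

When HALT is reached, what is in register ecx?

1

after mov ecx, 5: ecx=5
after mov edi, 6: edi=6
after add ecx, 7: ecx=5+7=12
after add ecx, 7: ecx=12+7=19
after and ecx, 12: ecx=19&12=0
after sub edi, 2: edi=6-2=4
cmp edi, 0  (cmp 4,0)
jg top: taken
after add ecx, 7: ecx=0+7=7
after add ecx, 7: ecx=7+7=14
after and ecx, 12: ecx=14&12=12
after sub edi, 2: edi=4-2=2
cmp edi, 0  (cmp 2,0)
jg top: taken
after add ecx, 7: ecx=12+7=19
after add ecx, 7: ecx=19+7=26
after and ecx, 12: ecx=26&12=8
after sub edi, 2: edi=2-2=0
cmp edi, 0  (cmp 0,0)
jg top: not taken
after shr ecx, 3: ecx=8>>3=1
halt.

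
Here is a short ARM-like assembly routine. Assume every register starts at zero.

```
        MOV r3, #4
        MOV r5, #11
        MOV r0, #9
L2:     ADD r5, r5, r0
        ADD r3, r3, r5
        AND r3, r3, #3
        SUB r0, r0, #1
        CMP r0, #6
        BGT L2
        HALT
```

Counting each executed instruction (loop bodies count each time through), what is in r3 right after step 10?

MOV r3, #4 → r3=4
MOV r5, #11 → r5=11
MOV r0, #9 → r0=9
ADD r5, r5, r0 → r5=11+9=20
ADD r3, r3, r5 → r3=4+20=24
AND r3, r3, #3 → r3=24&3=0
SUB r0, r0, #1 → r0=9-1=8
CMP r0, #6  (cmp 8,6)
BGT L2: taken
ADD r5, r5, r0 → r5=20+8=28
After step 10: r3 = 0.

0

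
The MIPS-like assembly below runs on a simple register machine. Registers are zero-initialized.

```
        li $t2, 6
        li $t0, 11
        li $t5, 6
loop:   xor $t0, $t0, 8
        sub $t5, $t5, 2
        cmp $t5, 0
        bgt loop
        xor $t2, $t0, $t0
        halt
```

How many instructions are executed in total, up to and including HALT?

17

after li $t2, 6: $t2=6
after li $t0, 11: $t0=11
after li $t5, 6: $t5=6
after xor $t0, $t0, 8: $t0=11^8=3
after sub $t5, $t5, 2: $t5=6-2=4
cmp $t5, 0  (cmp 4,0)
bgt loop: taken
after xor $t0, $t0, 8: $t0=3^8=11
after sub $t5, $t5, 2: $t5=4-2=2
cmp $t5, 0  (cmp 2,0)
bgt loop: taken
after xor $t0, $t0, 8: $t0=11^8=3
after sub $t5, $t5, 2: $t5=2-2=0
cmp $t5, 0  (cmp 0,0)
bgt loop: not taken
after xor $t2, $t0, $t0: $t2=3^3=0
halt.
Total executed instructions: 17.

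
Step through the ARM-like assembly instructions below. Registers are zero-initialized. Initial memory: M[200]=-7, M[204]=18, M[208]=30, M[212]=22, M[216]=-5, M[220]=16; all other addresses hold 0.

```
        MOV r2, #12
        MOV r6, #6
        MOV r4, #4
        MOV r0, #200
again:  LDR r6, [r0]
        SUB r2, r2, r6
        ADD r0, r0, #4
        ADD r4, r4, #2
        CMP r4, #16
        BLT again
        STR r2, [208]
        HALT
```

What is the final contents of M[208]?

r2=12
r6=6
r4=4
r0=200
r6=M[200]=-7
r2=12-(-7)=19
r0=200+4=204
r4=4+2=6
CMP r4, #16  (cmp 6,16)
BLT again: taken
r6=M[204]=18
r2=19-18=1
r0=204+4=208
r4=6+2=8
CMP r4, #16  (cmp 8,16)
BLT again: taken
r6=M[208]=30
r2=1-30=-29
r0=208+4=212
r4=8+2=10
CMP r4, #16  (cmp 10,16)
BLT again: taken
r6=M[212]=22
r2=(-29)-22=-51
r0=212+4=216
r4=10+2=12
CMP r4, #16  (cmp 12,16)
BLT again: taken
r6=M[216]=-5
r2=(-51)-(-5)=-46
r0=216+4=220
r4=12+2=14
CMP r4, #16  (cmp 14,16)
BLT again: taken
r6=M[220]=16
r2=(-46)-16=-62
r0=220+4=224
r4=14+2=16
CMP r4, #16  (cmp 16,16)
BLT again: not taken
STR r2, [208] → M[208]=-62
halt.

-62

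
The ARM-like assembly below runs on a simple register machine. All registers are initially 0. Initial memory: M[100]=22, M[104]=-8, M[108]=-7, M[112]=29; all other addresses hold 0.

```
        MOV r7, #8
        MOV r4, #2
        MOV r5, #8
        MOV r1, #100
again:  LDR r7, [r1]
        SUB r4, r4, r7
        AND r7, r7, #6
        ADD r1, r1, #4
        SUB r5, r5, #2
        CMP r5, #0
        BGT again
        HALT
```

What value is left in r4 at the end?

after MOV r7, #8: r7=8
after MOV r4, #2: r4=2
after MOV r5, #8: r5=8
after MOV r1, #100: r1=100
after LDR r7, [r1]: r7=M[100]=22
after SUB r4, r4, r7: r4=2-22=-20
after AND r7, r7, #6: r7=22&6=6
after ADD r1, r1, #4: r1=100+4=104
after SUB r5, r5, #2: r5=8-2=6
CMP r5, #0  (cmp 6,0)
BGT again: taken
after LDR r7, [r1]: r7=M[104]=-8
after SUB r4, r4, r7: r4=(-20)-(-8)=-12
after AND r7, r7, #6: r7=(-8)&6=0
after ADD r1, r1, #4: r1=104+4=108
after SUB r5, r5, #2: r5=6-2=4
CMP r5, #0  (cmp 4,0)
BGT again: taken
after LDR r7, [r1]: r7=M[108]=-7
after SUB r4, r4, r7: r4=(-12)-(-7)=-5
after AND r7, r7, #6: r7=(-7)&6=0
after ADD r1, r1, #4: r1=108+4=112
after SUB r5, r5, #2: r5=4-2=2
CMP r5, #0  (cmp 2,0)
BGT again: taken
after LDR r7, [r1]: r7=M[112]=29
after SUB r4, r4, r7: r4=(-5)-29=-34
after AND r7, r7, #6: r7=29&6=4
after ADD r1, r1, #4: r1=112+4=116
after SUB r5, r5, #2: r5=2-2=0
CMP r5, #0  (cmp 0,0)
BGT again: not taken
halt.

-34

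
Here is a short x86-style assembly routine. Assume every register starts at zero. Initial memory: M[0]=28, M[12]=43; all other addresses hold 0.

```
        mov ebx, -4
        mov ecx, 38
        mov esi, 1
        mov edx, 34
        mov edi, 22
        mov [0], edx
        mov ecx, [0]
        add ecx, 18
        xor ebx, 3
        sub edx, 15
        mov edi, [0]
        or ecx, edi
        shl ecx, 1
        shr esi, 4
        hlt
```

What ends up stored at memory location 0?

34

ebx=-4
ecx=38
esi=1
edx=34
edi=22
mov [0], edx → M[0]=34
ecx=M[0]=34
ecx=34+18=52
ebx=(-4)^3=-1
edx=34-15=19
edi=M[0]=34
ecx=52|34=54
ecx=54<<1=108
esi=1>>4=0
halt.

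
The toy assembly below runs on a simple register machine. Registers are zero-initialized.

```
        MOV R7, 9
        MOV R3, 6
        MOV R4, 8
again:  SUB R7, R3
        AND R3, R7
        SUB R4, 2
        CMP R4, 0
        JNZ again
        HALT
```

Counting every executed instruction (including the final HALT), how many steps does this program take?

MOV R7, 9 → R7=9
MOV R3, 6 → R3=6
MOV R4, 8 → R4=8
SUB R7, R3 → R7=9-6=3
AND R3, R7 → R3=6&3=2
SUB R4, 2 → R4=8-2=6
CMP R4, 0  (cmp 6,0)
JNZ again: taken
SUB R7, R3 → R7=3-2=1
AND R3, R7 → R3=2&1=0
SUB R4, 2 → R4=6-2=4
CMP R4, 0  (cmp 4,0)
JNZ again: taken
SUB R7, R3 → R7=1-0=1
AND R3, R7 → R3=0&1=0
SUB R4, 2 → R4=4-2=2
CMP R4, 0  (cmp 2,0)
JNZ again: taken
SUB R7, R3 → R7=1-0=1
AND R3, R7 → R3=0&1=0
SUB R4, 2 → R4=2-2=0
CMP R4, 0  (cmp 0,0)
JNZ again: not taken
halt.
Total executed instructions: 24.

24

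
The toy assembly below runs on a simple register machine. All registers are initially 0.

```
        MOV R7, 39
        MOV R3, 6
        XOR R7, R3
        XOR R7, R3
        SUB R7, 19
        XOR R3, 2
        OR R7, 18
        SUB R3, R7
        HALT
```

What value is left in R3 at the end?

-18

after MOV R7, 39: R7=39
after MOV R3, 6: R3=6
after XOR R7, R3: R7=39^6=33
after XOR R7, R3: R7=33^6=39
after SUB R7, 19: R7=39-19=20
after XOR R3, 2: R3=6^2=4
after OR R7, 18: R7=20|18=22
after SUB R3, R7: R3=4-22=-18
halt.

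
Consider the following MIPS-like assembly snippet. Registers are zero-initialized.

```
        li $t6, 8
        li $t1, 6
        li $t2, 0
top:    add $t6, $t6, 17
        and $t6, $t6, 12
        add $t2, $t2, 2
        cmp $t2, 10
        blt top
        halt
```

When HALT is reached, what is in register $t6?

8

$t6=8
$t1=6
$t2=0
$t6=8+17=25
$t6=25&12=8
$t2=0+2=2
cmp $t2, 10  (cmp 2,10)
blt top: taken
$t6=8+17=25
$t6=25&12=8
$t2=2+2=4
cmp $t2, 10  (cmp 4,10)
blt top: taken
$t6=8+17=25
$t6=25&12=8
$t2=4+2=6
cmp $t2, 10  (cmp 6,10)
blt top: taken
$t6=8+17=25
$t6=25&12=8
$t2=6+2=8
cmp $t2, 10  (cmp 8,10)
blt top: taken
$t6=8+17=25
$t6=25&12=8
$t2=8+2=10
cmp $t2, 10  (cmp 10,10)
blt top: not taken
halt.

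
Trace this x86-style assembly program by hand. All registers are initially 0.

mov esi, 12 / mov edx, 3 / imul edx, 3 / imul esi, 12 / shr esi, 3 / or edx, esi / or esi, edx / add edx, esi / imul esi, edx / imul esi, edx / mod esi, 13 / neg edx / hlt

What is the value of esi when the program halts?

4

after mov esi, 12: esi=12
after mov edx, 3: edx=3
after imul edx, 3: edx=3*3=9
after imul esi, 12: esi=12*12=144
after shr esi, 3: esi=144>>3=18
after or edx, esi: edx=9|18=27
after or esi, edx: esi=18|27=27
after add edx, esi: edx=27+27=54
after imul esi, edx: esi=27*54=1458
after imul esi, edx: esi=1458*54=78732
after mod esi, 13: esi=78732%13=4
after neg edx: edx=-(54)=-54
halt.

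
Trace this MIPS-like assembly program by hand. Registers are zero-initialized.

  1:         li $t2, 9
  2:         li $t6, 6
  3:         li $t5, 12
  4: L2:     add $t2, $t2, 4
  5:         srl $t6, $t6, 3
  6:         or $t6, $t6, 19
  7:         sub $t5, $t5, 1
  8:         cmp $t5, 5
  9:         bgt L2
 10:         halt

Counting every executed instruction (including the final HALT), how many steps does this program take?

li $t2, 9 → $t2=9
li $t6, 6 → $t6=6
li $t5, 12 → $t5=12
add $t2, $t2, 4 → $t2=9+4=13
srl $t6, $t6, 3 → $t6=6>>3=0
or $t6, $t6, 19 → $t6=0|19=19
sub $t5, $t5, 1 → $t5=12-1=11
cmp $t5, 5  (cmp 11,5)
bgt L2: taken
add $t2, $t2, 4 → $t2=13+4=17
srl $t6, $t6, 3 → $t6=19>>3=2
or $t6, $t6, 19 → $t6=2|19=19
sub $t5, $t5, 1 → $t5=11-1=10
cmp $t5, 5  (cmp 10,5)
bgt L2: taken
add $t2, $t2, 4 → $t2=17+4=21
srl $t6, $t6, 3 → $t6=19>>3=2
or $t6, $t6, 19 → $t6=2|19=19
sub $t5, $t5, 1 → $t5=10-1=9
cmp $t5, 5  (cmp 9,5)
bgt L2: taken
add $t2, $t2, 4 → $t2=21+4=25
srl $t6, $t6, 3 → $t6=19>>3=2
or $t6, $t6, 19 → $t6=2|19=19
sub $t5, $t5, 1 → $t5=9-1=8
cmp $t5, 5  (cmp 8,5)
bgt L2: taken
add $t2, $t2, 4 → $t2=25+4=29
srl $t6, $t6, 3 → $t6=19>>3=2
or $t6, $t6, 19 → $t6=2|19=19
sub $t5, $t5, 1 → $t5=8-1=7
cmp $t5, 5  (cmp 7,5)
bgt L2: taken
add $t2, $t2, 4 → $t2=29+4=33
srl $t6, $t6, 3 → $t6=19>>3=2
or $t6, $t6, 19 → $t6=2|19=19
sub $t5, $t5, 1 → $t5=7-1=6
cmp $t5, 5  (cmp 6,5)
bgt L2: taken
add $t2, $t2, 4 → $t2=33+4=37
srl $t6, $t6, 3 → $t6=19>>3=2
or $t6, $t6, 19 → $t6=2|19=19
sub $t5, $t5, 1 → $t5=6-1=5
cmp $t5, 5  (cmp 5,5)
bgt L2: not taken
halt.
Total executed instructions: 46.

46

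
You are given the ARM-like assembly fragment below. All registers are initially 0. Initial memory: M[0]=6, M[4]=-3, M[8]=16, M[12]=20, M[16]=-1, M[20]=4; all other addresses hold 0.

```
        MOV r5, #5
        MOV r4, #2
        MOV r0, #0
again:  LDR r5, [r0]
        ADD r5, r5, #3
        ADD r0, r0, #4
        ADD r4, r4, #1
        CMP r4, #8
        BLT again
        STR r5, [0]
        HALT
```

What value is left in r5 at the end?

7

MOV r5, #5 → r5=5
MOV r4, #2 → r4=2
MOV r0, #0 → r0=0
LDR r5, [r0] → r5=M[0]=6
ADD r5, r5, #3 → r5=6+3=9
ADD r0, r0, #4 → r0=0+4=4
ADD r4, r4, #1 → r4=2+1=3
CMP r4, #8  (cmp 3,8)
BLT again: taken
LDR r5, [r0] → r5=M[4]=-3
ADD r5, r5, #3 → r5=(-3)+3=0
ADD r0, r0, #4 → r0=4+4=8
ADD r4, r4, #1 → r4=3+1=4
CMP r4, #8  (cmp 4,8)
BLT again: taken
LDR r5, [r0] → r5=M[8]=16
ADD r5, r5, #3 → r5=16+3=19
ADD r0, r0, #4 → r0=8+4=12
ADD r4, r4, #1 → r4=4+1=5
CMP r4, #8  (cmp 5,8)
BLT again: taken
LDR r5, [r0] → r5=M[12]=20
ADD r5, r5, #3 → r5=20+3=23
ADD r0, r0, #4 → r0=12+4=16
ADD r4, r4, #1 → r4=5+1=6
CMP r4, #8  (cmp 6,8)
BLT again: taken
LDR r5, [r0] → r5=M[16]=-1
ADD r5, r5, #3 → r5=(-1)+3=2
ADD r0, r0, #4 → r0=16+4=20
ADD r4, r4, #1 → r4=6+1=7
CMP r4, #8  (cmp 7,8)
BLT again: taken
LDR r5, [r0] → r5=M[20]=4
ADD r5, r5, #3 → r5=4+3=7
ADD r0, r0, #4 → r0=20+4=24
ADD r4, r4, #1 → r4=7+1=8
CMP r4, #8  (cmp 8,8)
BLT again: not taken
STR r5, [0] → M[0]=7
halt.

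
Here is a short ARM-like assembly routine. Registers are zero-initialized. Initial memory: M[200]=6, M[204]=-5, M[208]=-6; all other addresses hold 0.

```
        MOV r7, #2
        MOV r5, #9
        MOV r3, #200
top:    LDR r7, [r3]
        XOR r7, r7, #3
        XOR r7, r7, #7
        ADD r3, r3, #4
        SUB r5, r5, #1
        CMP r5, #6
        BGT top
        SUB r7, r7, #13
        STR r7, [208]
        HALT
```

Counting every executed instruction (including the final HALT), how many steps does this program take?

MOV r7, #2 → r7=2
MOV r5, #9 → r5=9
MOV r3, #200 → r3=200
LDR r7, [r3] → r7=M[200]=6
XOR r7, r7, #3 → r7=6^3=5
XOR r7, r7, #7 → r7=5^7=2
ADD r3, r3, #4 → r3=200+4=204
SUB r5, r5, #1 → r5=9-1=8
CMP r5, #6  (cmp 8,6)
BGT top: taken
LDR r7, [r3] → r7=M[204]=-5
XOR r7, r7, #3 → r7=(-5)^3=-8
XOR r7, r7, #7 → r7=(-8)^7=-1
ADD r3, r3, #4 → r3=204+4=208
SUB r5, r5, #1 → r5=8-1=7
CMP r5, #6  (cmp 7,6)
BGT top: taken
LDR r7, [r3] → r7=M[208]=-6
XOR r7, r7, #3 → r7=(-6)^3=-7
XOR r7, r7, #7 → r7=(-7)^7=-2
ADD r3, r3, #4 → r3=208+4=212
SUB r5, r5, #1 → r5=7-1=6
CMP r5, #6  (cmp 6,6)
BGT top: not taken
SUB r7, r7, #13 → r7=(-2)-13=-15
STR r7, [208] → M[208]=-15
halt.
Total executed instructions: 27.

27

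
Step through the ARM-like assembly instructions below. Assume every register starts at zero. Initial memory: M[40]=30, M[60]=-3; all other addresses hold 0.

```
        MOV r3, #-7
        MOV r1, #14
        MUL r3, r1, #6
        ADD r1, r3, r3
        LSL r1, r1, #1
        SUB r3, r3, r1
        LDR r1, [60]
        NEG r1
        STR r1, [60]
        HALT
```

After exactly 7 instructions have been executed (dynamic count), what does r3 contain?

-252

MOV r3, #-7 → r3=-7
MOV r1, #14 → r1=14
MUL r3, r1, #6 → r3=14*6=84
ADD r1, r3, r3 → r1=84+84=168
LSL r1, r1, #1 → r1=168<<1=336
SUB r3, r3, r1 → r3=84-336=-252
LDR r1, [60] → r1=M[60]=-3
After step 7: r3 = -252.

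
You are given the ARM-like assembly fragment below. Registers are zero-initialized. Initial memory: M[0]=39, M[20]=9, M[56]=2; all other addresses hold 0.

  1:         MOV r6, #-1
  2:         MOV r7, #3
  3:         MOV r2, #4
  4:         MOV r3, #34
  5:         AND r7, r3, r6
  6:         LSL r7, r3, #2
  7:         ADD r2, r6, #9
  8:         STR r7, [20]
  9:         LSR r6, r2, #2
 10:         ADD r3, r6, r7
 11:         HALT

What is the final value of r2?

after MOV r6, #-1: r6=-1
after MOV r7, #3: r7=3
after MOV r2, #4: r2=4
after MOV r3, #34: r3=34
after AND r7, r3, r6: r7=34&(-1)=34
after LSL r7, r3, #2: r7=34<<2=136
after ADD r2, r6, #9: r2=(-1)+9=8
STR r7, [20] → M[20]=136
after LSR r6, r2, #2: r6=8>>2=2
after ADD r3, r6, r7: r3=2+136=138
halt.

8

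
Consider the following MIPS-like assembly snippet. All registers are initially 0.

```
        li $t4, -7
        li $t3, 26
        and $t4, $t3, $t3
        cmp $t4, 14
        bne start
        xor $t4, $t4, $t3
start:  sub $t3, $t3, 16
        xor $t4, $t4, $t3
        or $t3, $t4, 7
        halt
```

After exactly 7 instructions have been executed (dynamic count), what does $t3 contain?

10

li $t4, -7 → $t4=-7
li $t3, 26 → $t3=26
and $t4, $t3, $t3 → $t4=26&26=26
cmp $t4, 14  (cmp 26,14)
bne start: taken
sub $t3, $t3, 16 → $t3=26-16=10
xor $t4, $t4, $t3 → $t4=26^10=16
After step 7: $t3 = 10.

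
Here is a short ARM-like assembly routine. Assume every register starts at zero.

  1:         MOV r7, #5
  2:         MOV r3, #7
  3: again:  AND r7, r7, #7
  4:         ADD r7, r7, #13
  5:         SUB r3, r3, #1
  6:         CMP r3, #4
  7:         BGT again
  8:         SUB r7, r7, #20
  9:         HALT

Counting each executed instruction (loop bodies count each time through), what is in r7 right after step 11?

15

MOV r7, #5 → r7=5
MOV r3, #7 → r3=7
AND r7, r7, #7 → r7=5&7=5
ADD r7, r7, #13 → r7=5+13=18
SUB r3, r3, #1 → r3=7-1=6
CMP r3, #4  (cmp 6,4)
BGT again: taken
AND r7, r7, #7 → r7=18&7=2
ADD r7, r7, #13 → r7=2+13=15
SUB r3, r3, #1 → r3=6-1=5
CMP r3, #4  (cmp 5,4)
After step 11: r7 = 15.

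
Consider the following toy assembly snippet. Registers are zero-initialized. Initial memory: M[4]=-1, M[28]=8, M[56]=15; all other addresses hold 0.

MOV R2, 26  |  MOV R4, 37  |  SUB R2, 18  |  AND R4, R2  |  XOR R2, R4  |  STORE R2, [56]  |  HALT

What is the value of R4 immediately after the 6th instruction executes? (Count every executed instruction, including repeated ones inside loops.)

0

R2=26
R4=37
R2=26-18=8
R4=37&8=0
R2=8^0=8
STORE R2, [56] → M[56]=8
After step 6: R4 = 0.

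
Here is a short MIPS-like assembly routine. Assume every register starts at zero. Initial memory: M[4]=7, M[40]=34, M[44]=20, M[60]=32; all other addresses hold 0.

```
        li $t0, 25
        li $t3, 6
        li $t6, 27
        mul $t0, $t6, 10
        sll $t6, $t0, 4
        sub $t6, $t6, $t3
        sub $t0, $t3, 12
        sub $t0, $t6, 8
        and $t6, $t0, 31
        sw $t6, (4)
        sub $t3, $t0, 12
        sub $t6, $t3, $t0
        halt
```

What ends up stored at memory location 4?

18

li $t0, 25 → $t0=25
li $t3, 6 → $t3=6
li $t6, 27 → $t6=27
mul $t0, $t6, 10 → $t0=27*10=270
sll $t6, $t0, 4 → $t6=270<<4=4320
sub $t6, $t6, $t3 → $t6=4320-6=4314
sub $t0, $t3, 12 → $t0=6-12=-6
sub $t0, $t6, 8 → $t0=4314-8=4306
and $t6, $t0, 31 → $t6=4306&31=18
sw $t6, (4) → M[4]=18
sub $t3, $t0, 12 → $t3=4306-12=4294
sub $t6, $t3, $t0 → $t6=4294-4306=-12
halt.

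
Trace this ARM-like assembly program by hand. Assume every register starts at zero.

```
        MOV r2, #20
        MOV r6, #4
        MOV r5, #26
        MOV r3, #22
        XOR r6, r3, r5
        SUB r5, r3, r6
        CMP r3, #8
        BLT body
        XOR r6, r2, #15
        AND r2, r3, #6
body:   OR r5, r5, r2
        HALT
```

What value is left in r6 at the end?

MOV r2, #20 → r2=20
MOV r6, #4 → r6=4
MOV r5, #26 → r5=26
MOV r3, #22 → r3=22
XOR r6, r3, r5 → r6=22^26=12
SUB r5, r3, r6 → r5=22-12=10
CMP r3, #8  (cmp 22,8)
BLT body: not taken
XOR r6, r2, #15 → r6=20^15=27
AND r2, r3, #6 → r2=22&6=6
OR r5, r5, r2 → r5=10|6=14
halt.

27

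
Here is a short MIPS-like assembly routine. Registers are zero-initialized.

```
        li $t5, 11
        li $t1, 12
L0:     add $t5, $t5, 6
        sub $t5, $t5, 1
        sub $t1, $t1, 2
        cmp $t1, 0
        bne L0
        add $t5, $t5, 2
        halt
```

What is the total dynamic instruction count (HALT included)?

$t5=11
$t1=12
$t5=11+6=17
$t5=17-1=16
$t1=12-2=10
cmp $t1, 0  (cmp 10,0)
bne L0: taken
$t5=16+6=22
$t5=22-1=21
$t1=10-2=8
cmp $t1, 0  (cmp 8,0)
bne L0: taken
$t5=21+6=27
$t5=27-1=26
$t1=8-2=6
cmp $t1, 0  (cmp 6,0)
bne L0: taken
$t5=26+6=32
$t5=32-1=31
$t1=6-2=4
cmp $t1, 0  (cmp 4,0)
bne L0: taken
$t5=31+6=37
$t5=37-1=36
$t1=4-2=2
cmp $t1, 0  (cmp 2,0)
bne L0: taken
$t5=36+6=42
$t5=42-1=41
$t1=2-2=0
cmp $t1, 0  (cmp 0,0)
bne L0: not taken
$t5=41+2=43
halt.
Total executed instructions: 34.

34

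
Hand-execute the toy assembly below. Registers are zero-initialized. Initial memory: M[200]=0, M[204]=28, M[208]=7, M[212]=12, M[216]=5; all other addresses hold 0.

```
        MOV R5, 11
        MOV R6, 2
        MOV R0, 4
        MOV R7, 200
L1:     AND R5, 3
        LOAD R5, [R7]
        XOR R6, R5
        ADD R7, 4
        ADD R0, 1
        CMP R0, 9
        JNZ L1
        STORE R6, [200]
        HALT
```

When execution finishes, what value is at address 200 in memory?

R5=11
R6=2
R0=4
R7=200
R5=11&3=3
R5=M[200]=0
R6=2^0=2
R7=200+4=204
R0=4+1=5
CMP R0, 9  (cmp 5,9)
JNZ L1: taken
R5=0&3=0
R5=M[204]=28
R6=2^28=30
R7=204+4=208
R0=5+1=6
CMP R0, 9  (cmp 6,9)
JNZ L1: taken
R5=28&3=0
R5=M[208]=7
R6=30^7=25
R7=208+4=212
R0=6+1=7
CMP R0, 9  (cmp 7,9)
JNZ L1: taken
R5=7&3=3
R5=M[212]=12
R6=25^12=21
R7=212+4=216
R0=7+1=8
CMP R0, 9  (cmp 8,9)
JNZ L1: taken
R5=12&3=0
R5=M[216]=5
R6=21^5=16
R7=216+4=220
R0=8+1=9
CMP R0, 9  (cmp 9,9)
JNZ L1: not taken
STORE R6, [200] → M[200]=16
halt.

16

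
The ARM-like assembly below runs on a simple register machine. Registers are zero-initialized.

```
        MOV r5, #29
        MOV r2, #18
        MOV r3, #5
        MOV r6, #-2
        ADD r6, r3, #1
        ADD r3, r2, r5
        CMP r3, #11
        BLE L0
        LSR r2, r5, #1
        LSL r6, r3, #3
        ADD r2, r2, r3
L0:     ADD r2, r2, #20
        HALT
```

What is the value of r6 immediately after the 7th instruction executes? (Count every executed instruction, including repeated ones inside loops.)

6

r5=29
r2=18
r3=5
r6=-2
r6=5+1=6
r3=18+29=47
CMP r3, #11  (cmp 47,11)
After step 7: r6 = 6.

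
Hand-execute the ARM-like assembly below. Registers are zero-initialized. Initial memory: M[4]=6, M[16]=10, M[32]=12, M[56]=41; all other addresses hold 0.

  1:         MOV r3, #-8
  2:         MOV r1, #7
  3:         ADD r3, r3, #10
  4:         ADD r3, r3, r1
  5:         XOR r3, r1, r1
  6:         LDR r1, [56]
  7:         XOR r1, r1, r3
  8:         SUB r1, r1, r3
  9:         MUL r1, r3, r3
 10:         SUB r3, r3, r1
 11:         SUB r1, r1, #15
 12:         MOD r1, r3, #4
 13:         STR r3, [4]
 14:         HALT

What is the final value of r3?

0

r3=-8
r1=7
r3=(-8)+10=2
r3=2+7=9
r3=7^7=0
r1=M[56]=41
r1=41^0=41
r1=41-0=41
r1=0*0=0
r3=0-0=0
r1=0-15=-15
r1=0%4=0
STR r3, [4] → M[4]=0
halt.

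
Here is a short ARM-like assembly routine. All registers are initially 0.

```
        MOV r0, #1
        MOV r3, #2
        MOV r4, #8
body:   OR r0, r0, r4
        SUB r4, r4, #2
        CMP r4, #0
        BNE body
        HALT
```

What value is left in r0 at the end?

after MOV r0, #1: r0=1
after MOV r3, #2: r3=2
after MOV r4, #8: r4=8
after OR r0, r0, r4: r0=1|8=9
after SUB r4, r4, #2: r4=8-2=6
CMP r4, #0  (cmp 6,0)
BNE body: taken
after OR r0, r0, r4: r0=9|6=15
after SUB r4, r4, #2: r4=6-2=4
CMP r4, #0  (cmp 4,0)
BNE body: taken
after OR r0, r0, r4: r0=15|4=15
after SUB r4, r4, #2: r4=4-2=2
CMP r4, #0  (cmp 2,0)
BNE body: taken
after OR r0, r0, r4: r0=15|2=15
after SUB r4, r4, #2: r4=2-2=0
CMP r4, #0  (cmp 0,0)
BNE body: not taken
halt.

15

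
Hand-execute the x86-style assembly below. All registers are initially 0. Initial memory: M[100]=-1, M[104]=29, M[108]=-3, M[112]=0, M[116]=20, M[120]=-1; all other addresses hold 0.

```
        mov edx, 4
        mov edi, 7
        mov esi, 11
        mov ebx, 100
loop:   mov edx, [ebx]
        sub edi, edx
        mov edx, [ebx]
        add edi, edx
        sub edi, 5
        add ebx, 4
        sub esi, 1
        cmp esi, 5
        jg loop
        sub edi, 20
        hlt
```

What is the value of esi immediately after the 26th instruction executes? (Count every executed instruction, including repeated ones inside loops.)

9

after mov edx, 4: edx=4
after mov edi, 7: edi=7
after mov esi, 11: esi=11
after mov ebx, 100: ebx=100
after mov edx, [ebx]: edx=M[100]=-1
after sub edi, edx: edi=7-(-1)=8
after mov edx, [ebx]: edx=M[100]=-1
after add edi, edx: edi=8+(-1)=7
after sub edi, 5: edi=7-5=2
after add ebx, 4: ebx=100+4=104
after sub esi, 1: esi=11-1=10
cmp esi, 5  (cmp 10,5)
jg loop: taken
after mov edx, [ebx]: edx=M[104]=29
after sub edi, edx: edi=2-29=-27
after mov edx, [ebx]: edx=M[104]=29
after add edi, edx: edi=(-27)+29=2
after sub edi, 5: edi=2-5=-3
after add ebx, 4: ebx=104+4=108
after sub esi, 1: esi=10-1=9
cmp esi, 5  (cmp 9,5)
jg loop: taken
after mov edx, [ebx]: edx=M[108]=-3
after sub edi, edx: edi=(-3)-(-3)=0
after mov edx, [ebx]: edx=M[108]=-3
after add edi, edx: edi=0+(-3)=-3
After step 26: esi = 9.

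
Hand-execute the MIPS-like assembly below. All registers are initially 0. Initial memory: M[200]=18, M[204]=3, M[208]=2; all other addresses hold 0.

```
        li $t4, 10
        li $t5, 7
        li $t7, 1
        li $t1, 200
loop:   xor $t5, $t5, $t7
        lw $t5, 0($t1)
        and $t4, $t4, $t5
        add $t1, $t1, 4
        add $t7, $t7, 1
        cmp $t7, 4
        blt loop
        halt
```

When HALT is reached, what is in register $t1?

212

$t4=10
$t5=7
$t7=1
$t1=200
$t5=7^1=6
$t5=M[200]=18
$t4=10&18=2
$t1=200+4=204
$t7=1+1=2
cmp $t7, 4  (cmp 2,4)
blt loop: taken
$t5=18^2=16
$t5=M[204]=3
$t4=2&3=2
$t1=204+4=208
$t7=2+1=3
cmp $t7, 4  (cmp 3,4)
blt loop: taken
$t5=3^3=0
$t5=M[208]=2
$t4=2&2=2
$t1=208+4=212
$t7=3+1=4
cmp $t7, 4  (cmp 4,4)
blt loop: not taken
halt.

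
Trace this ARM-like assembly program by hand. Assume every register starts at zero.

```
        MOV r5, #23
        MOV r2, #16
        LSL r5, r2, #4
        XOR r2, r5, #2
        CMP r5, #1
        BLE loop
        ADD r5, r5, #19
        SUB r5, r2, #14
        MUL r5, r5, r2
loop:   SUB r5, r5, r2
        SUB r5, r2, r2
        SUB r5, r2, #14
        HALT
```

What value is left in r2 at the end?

after MOV r5, #23: r5=23
after MOV r2, #16: r2=16
after LSL r5, r2, #4: r5=16<<4=256
after XOR r2, r5, #2: r2=256^2=258
CMP r5, #1  (cmp 256,1)
BLE loop: not taken
after ADD r5, r5, #19: r5=256+19=275
after SUB r5, r2, #14: r5=258-14=244
after MUL r5, r5, r2: r5=244*258=62952
after SUB r5, r5, r2: r5=62952-258=62694
after SUB r5, r2, r2: r5=258-258=0
after SUB r5, r2, #14: r5=258-14=244
halt.

258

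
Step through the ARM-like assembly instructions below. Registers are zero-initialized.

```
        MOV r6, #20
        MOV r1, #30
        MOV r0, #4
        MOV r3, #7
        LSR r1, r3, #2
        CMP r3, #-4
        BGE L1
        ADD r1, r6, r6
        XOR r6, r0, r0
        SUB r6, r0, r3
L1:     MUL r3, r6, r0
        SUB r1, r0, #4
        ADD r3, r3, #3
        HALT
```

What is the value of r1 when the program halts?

0

MOV r6, #20 → r6=20
MOV r1, #30 → r1=30
MOV r0, #4 → r0=4
MOV r3, #7 → r3=7
LSR r1, r3, #2 → r1=7>>2=1
CMP r3, #-4  (cmp 7,-4)
BGE L1: taken
MUL r3, r6, r0 → r3=20*4=80
SUB r1, r0, #4 → r1=4-4=0
ADD r3, r3, #3 → r3=80+3=83
halt.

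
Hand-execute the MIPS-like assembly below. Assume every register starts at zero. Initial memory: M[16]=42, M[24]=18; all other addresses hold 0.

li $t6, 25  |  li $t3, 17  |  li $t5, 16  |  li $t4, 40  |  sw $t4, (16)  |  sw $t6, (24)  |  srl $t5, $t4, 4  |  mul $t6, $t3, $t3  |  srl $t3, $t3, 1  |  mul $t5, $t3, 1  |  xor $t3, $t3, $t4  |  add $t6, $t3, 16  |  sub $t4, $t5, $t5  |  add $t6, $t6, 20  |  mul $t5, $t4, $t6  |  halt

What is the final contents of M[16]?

$t6=25
$t3=17
$t5=16
$t4=40
sw $t4, (16) → M[16]=40
sw $t6, (24) → M[24]=25
$t5=40>>4=2
$t6=17*17=289
$t3=17>>1=8
$t5=8*1=8
$t3=8^40=32
$t6=32+16=48
$t4=8-8=0
$t6=48+20=68
$t5=0*68=0
halt.

40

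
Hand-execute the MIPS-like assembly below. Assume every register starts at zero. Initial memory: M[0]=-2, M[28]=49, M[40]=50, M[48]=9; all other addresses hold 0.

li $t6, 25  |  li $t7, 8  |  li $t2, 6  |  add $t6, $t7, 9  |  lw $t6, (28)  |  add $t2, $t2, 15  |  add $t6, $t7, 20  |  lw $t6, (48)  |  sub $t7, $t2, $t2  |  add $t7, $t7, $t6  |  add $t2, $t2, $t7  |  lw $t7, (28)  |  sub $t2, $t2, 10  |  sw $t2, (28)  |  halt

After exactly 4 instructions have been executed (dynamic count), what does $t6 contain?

17

li $t6, 25 → $t6=25
li $t7, 8 → $t7=8
li $t2, 6 → $t2=6
add $t6, $t7, 9 → $t6=8+9=17
After step 4: $t6 = 17.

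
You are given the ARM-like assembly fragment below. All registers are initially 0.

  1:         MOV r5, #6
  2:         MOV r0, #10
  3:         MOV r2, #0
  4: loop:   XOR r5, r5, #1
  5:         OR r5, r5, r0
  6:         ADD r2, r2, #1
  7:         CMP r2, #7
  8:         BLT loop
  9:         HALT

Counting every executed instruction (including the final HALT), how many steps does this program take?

MOV r5, #6 → r5=6
MOV r0, #10 → r0=10
MOV r2, #0 → r2=0
XOR r5, r5, #1 → r5=6^1=7
OR r5, r5, r0 → r5=7|10=15
ADD r2, r2, #1 → r2=0+1=1
CMP r2, #7  (cmp 1,7)
BLT loop: taken
XOR r5, r5, #1 → r5=15^1=14
OR r5, r5, r0 → r5=14|10=14
ADD r2, r2, #1 → r2=1+1=2
CMP r2, #7  (cmp 2,7)
BLT loop: taken
XOR r5, r5, #1 → r5=14^1=15
OR r5, r5, r0 → r5=15|10=15
ADD r2, r2, #1 → r2=2+1=3
CMP r2, #7  (cmp 3,7)
BLT loop: taken
XOR r5, r5, #1 → r5=15^1=14
OR r5, r5, r0 → r5=14|10=14
ADD r2, r2, #1 → r2=3+1=4
CMP r2, #7  (cmp 4,7)
BLT loop: taken
XOR r5, r5, #1 → r5=14^1=15
OR r5, r5, r0 → r5=15|10=15
ADD r2, r2, #1 → r2=4+1=5
CMP r2, #7  (cmp 5,7)
BLT loop: taken
XOR r5, r5, #1 → r5=15^1=14
OR r5, r5, r0 → r5=14|10=14
ADD r2, r2, #1 → r2=5+1=6
CMP r2, #7  (cmp 6,7)
BLT loop: taken
XOR r5, r5, #1 → r5=14^1=15
OR r5, r5, r0 → r5=15|10=15
ADD r2, r2, #1 → r2=6+1=7
CMP r2, #7  (cmp 7,7)
BLT loop: not taken
halt.
Total executed instructions: 39.

39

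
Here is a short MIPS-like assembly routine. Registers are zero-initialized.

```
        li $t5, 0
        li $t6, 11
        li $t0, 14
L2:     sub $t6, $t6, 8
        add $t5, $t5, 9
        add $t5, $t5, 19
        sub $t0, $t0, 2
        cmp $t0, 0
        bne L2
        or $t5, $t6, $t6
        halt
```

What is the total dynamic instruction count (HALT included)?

li $t5, 0 → $t5=0
li $t6, 11 → $t6=11
li $t0, 14 → $t0=14
sub $t6, $t6, 8 → $t6=11-8=3
add $t5, $t5, 9 → $t5=0+9=9
add $t5, $t5, 19 → $t5=9+19=28
sub $t0, $t0, 2 → $t0=14-2=12
cmp $t0, 0  (cmp 12,0)
bne L2: taken
sub $t6, $t6, 8 → $t6=3-8=-5
add $t5, $t5, 9 → $t5=28+9=37
add $t5, $t5, 19 → $t5=37+19=56
sub $t0, $t0, 2 → $t0=12-2=10
cmp $t0, 0  (cmp 10,0)
bne L2: taken
sub $t6, $t6, 8 → $t6=(-5)-8=-13
add $t5, $t5, 9 → $t5=56+9=65
add $t5, $t5, 19 → $t5=65+19=84
sub $t0, $t0, 2 → $t0=10-2=8
cmp $t0, 0  (cmp 8,0)
bne L2: taken
sub $t6, $t6, 8 → $t6=(-13)-8=-21
add $t5, $t5, 9 → $t5=84+9=93
add $t5, $t5, 19 → $t5=93+19=112
sub $t0, $t0, 2 → $t0=8-2=6
cmp $t0, 0  (cmp 6,0)
bne L2: taken
sub $t6, $t6, 8 → $t6=(-21)-8=-29
add $t5, $t5, 9 → $t5=112+9=121
add $t5, $t5, 19 → $t5=121+19=140
sub $t0, $t0, 2 → $t0=6-2=4
cmp $t0, 0  (cmp 4,0)
bne L2: taken
sub $t6, $t6, 8 → $t6=(-29)-8=-37
add $t5, $t5, 9 → $t5=140+9=149
add $t5, $t5, 19 → $t5=149+19=168
sub $t0, $t0, 2 → $t0=4-2=2
cmp $t0, 0  (cmp 2,0)
bne L2: taken
sub $t6, $t6, 8 → $t6=(-37)-8=-45
add $t5, $t5, 9 → $t5=168+9=177
add $t5, $t5, 19 → $t5=177+19=196
sub $t0, $t0, 2 → $t0=2-2=0
cmp $t0, 0  (cmp 0,0)
bne L2: not taken
or $t5, $t6, $t6 → $t5=(-45)|(-45)=-45
halt.
Total executed instructions: 47.

47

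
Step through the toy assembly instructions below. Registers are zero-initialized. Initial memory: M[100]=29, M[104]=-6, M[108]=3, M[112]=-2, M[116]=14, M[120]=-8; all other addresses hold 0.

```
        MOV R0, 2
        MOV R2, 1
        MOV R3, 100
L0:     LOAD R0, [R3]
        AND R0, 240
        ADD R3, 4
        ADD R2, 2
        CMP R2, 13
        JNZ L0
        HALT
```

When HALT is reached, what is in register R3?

after MOV R0, 2: R0=2
after MOV R2, 1: R2=1
after MOV R3, 100: R3=100
after LOAD R0, [R3]: R0=M[100]=29
after AND R0, 240: R0=29&240=16
after ADD R3, 4: R3=100+4=104
after ADD R2, 2: R2=1+2=3
CMP R2, 13  (cmp 3,13)
JNZ L0: taken
after LOAD R0, [R3]: R0=M[104]=-6
after AND R0, 240: R0=(-6)&240=240
after ADD R3, 4: R3=104+4=108
after ADD R2, 2: R2=3+2=5
CMP R2, 13  (cmp 5,13)
JNZ L0: taken
after LOAD R0, [R3]: R0=M[108]=3
after AND R0, 240: R0=3&240=0
after ADD R3, 4: R3=108+4=112
after ADD R2, 2: R2=5+2=7
CMP R2, 13  (cmp 7,13)
JNZ L0: taken
after LOAD R0, [R3]: R0=M[112]=-2
after AND R0, 240: R0=(-2)&240=240
after ADD R3, 4: R3=112+4=116
after ADD R2, 2: R2=7+2=9
CMP R2, 13  (cmp 9,13)
JNZ L0: taken
after LOAD R0, [R3]: R0=M[116]=14
after AND R0, 240: R0=14&240=0
after ADD R3, 4: R3=116+4=120
after ADD R2, 2: R2=9+2=11
CMP R2, 13  (cmp 11,13)
JNZ L0: taken
after LOAD R0, [R3]: R0=M[120]=-8
after AND R0, 240: R0=(-8)&240=240
after ADD R3, 4: R3=120+4=124
after ADD R2, 2: R2=11+2=13
CMP R2, 13  (cmp 13,13)
JNZ L0: not taken
halt.

124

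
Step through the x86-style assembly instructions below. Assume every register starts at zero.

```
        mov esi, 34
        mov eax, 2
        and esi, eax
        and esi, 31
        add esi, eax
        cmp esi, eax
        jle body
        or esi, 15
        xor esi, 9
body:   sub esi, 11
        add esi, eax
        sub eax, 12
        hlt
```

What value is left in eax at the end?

esi=34
eax=2
esi=34&2=2
esi=2&31=2
esi=2+2=4
cmp esi, eax  (cmp 4,2)
jle body: not taken
esi=4|15=15
esi=15^9=6
esi=6-11=-5
esi=(-5)+2=-3
eax=2-12=-10
halt.

-10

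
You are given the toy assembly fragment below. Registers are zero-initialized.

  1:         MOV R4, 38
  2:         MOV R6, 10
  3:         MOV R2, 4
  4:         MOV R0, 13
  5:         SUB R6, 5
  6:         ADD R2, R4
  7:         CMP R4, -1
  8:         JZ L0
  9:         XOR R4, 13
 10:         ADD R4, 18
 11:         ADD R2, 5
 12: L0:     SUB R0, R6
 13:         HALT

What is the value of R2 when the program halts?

47

after MOV R4, 38: R4=38
after MOV R6, 10: R6=10
after MOV R2, 4: R2=4
after MOV R0, 13: R0=13
after SUB R6, 5: R6=10-5=5
after ADD R2, R4: R2=4+38=42
CMP R4, -1  (cmp 38,-1)
JZ L0: not taken
after XOR R4, 13: R4=38^13=43
after ADD R4, 18: R4=43+18=61
after ADD R2, 5: R2=42+5=47
after SUB R0, R6: R0=13-5=8
halt.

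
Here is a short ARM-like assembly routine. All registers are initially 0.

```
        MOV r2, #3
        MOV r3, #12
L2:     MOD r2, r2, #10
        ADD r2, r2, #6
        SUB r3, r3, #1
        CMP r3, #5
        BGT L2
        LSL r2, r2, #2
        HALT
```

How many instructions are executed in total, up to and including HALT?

r2=3
r3=12
r2=3%10=3
r2=3+6=9
r3=12-1=11
CMP r3, #5  (cmp 11,5)
BGT L2: taken
r2=9%10=9
r2=9+6=15
r3=11-1=10
CMP r3, #5  (cmp 10,5)
BGT L2: taken
r2=15%10=5
r2=5+6=11
r3=10-1=9
CMP r3, #5  (cmp 9,5)
BGT L2: taken
r2=11%10=1
r2=1+6=7
r3=9-1=8
CMP r3, #5  (cmp 8,5)
BGT L2: taken
r2=7%10=7
r2=7+6=13
r3=8-1=7
CMP r3, #5  (cmp 7,5)
BGT L2: taken
r2=13%10=3
r2=3+6=9
r3=7-1=6
CMP r3, #5  (cmp 6,5)
BGT L2: taken
r2=9%10=9
r2=9+6=15
r3=6-1=5
CMP r3, #5  (cmp 5,5)
BGT L2: not taken
r2=15<<2=60
halt.
Total executed instructions: 39.

39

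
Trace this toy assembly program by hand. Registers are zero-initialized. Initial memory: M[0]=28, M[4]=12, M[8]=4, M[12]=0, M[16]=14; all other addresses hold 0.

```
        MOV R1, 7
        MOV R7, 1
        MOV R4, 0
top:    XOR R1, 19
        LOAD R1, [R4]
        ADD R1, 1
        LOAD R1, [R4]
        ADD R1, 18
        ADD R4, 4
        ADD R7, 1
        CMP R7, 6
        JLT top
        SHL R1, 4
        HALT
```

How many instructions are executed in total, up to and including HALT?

50

R1=7
R7=1
R4=0
R1=7^19=20
R1=M[0]=28
R1=28+1=29
R1=M[0]=28
R1=28+18=46
R4=0+4=4
R7=1+1=2
CMP R7, 6  (cmp 2,6)
JLT top: taken
R1=46^19=61
R1=M[4]=12
R1=12+1=13
R1=M[4]=12
R1=12+18=30
R4=4+4=8
R7=2+1=3
CMP R7, 6  (cmp 3,6)
JLT top: taken
R1=30^19=13
R1=M[8]=4
R1=4+1=5
R1=M[8]=4
R1=4+18=22
R4=8+4=12
R7=3+1=4
CMP R7, 6  (cmp 4,6)
JLT top: taken
R1=22^19=5
R1=M[12]=0
R1=0+1=1
R1=M[12]=0
R1=0+18=18
R4=12+4=16
R7=4+1=5
CMP R7, 6  (cmp 5,6)
JLT top: taken
R1=18^19=1
R1=M[16]=14
R1=14+1=15
R1=M[16]=14
R1=14+18=32
R4=16+4=20
R7=5+1=6
CMP R7, 6  (cmp 6,6)
JLT top: not taken
R1=32<<4=512
halt.
Total executed instructions: 50.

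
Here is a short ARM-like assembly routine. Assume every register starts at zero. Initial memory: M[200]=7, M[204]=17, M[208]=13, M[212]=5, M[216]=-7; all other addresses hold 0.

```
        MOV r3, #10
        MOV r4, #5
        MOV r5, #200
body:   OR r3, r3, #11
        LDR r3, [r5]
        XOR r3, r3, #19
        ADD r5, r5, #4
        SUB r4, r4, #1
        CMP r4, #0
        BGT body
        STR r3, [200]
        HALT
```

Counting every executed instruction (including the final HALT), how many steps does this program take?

after MOV r3, #10: r3=10
after MOV r4, #5: r4=5
after MOV r5, #200: r5=200
after OR r3, r3, #11: r3=10|11=11
after LDR r3, [r5]: r3=M[200]=7
after XOR r3, r3, #19: r3=7^19=20
after ADD r5, r5, #4: r5=200+4=204
after SUB r4, r4, #1: r4=5-1=4
CMP r4, #0  (cmp 4,0)
BGT body: taken
after OR r3, r3, #11: r3=20|11=31
after LDR r3, [r5]: r3=M[204]=17
after XOR r3, r3, #19: r3=17^19=2
after ADD r5, r5, #4: r5=204+4=208
after SUB r4, r4, #1: r4=4-1=3
CMP r4, #0  (cmp 3,0)
BGT body: taken
after OR r3, r3, #11: r3=2|11=11
after LDR r3, [r5]: r3=M[208]=13
after XOR r3, r3, #19: r3=13^19=30
after ADD r5, r5, #4: r5=208+4=212
after SUB r4, r4, #1: r4=3-1=2
CMP r4, #0  (cmp 2,0)
BGT body: taken
after OR r3, r3, #11: r3=30|11=31
after LDR r3, [r5]: r3=M[212]=5
after XOR r3, r3, #19: r3=5^19=22
after ADD r5, r5, #4: r5=212+4=216
after SUB r4, r4, #1: r4=2-1=1
CMP r4, #0  (cmp 1,0)
BGT body: taken
after OR r3, r3, #11: r3=22|11=31
after LDR r3, [r5]: r3=M[216]=-7
after XOR r3, r3, #19: r3=(-7)^19=-22
after ADD r5, r5, #4: r5=216+4=220
after SUB r4, r4, #1: r4=1-1=0
CMP r4, #0  (cmp 0,0)
BGT body: not taken
STR r3, [200] → M[200]=-22
halt.
Total executed instructions: 40.

40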